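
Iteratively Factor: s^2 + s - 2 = (s - 1)*(s + 2)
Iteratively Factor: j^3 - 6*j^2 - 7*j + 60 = (j + 3)*(j^2 - 9*j + 20) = (j - 5)*(j + 3)*(j - 4)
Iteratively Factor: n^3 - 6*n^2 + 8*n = (n - 2)*(n^2 - 4*n) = (n - 4)*(n - 2)*(n)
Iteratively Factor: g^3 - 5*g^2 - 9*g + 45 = (g + 3)*(g^2 - 8*g + 15) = (g - 3)*(g + 3)*(g - 5)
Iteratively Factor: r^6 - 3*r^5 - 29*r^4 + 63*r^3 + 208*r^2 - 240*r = (r - 4)*(r^5 + r^4 - 25*r^3 - 37*r^2 + 60*r) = r*(r - 4)*(r^4 + r^3 - 25*r^2 - 37*r + 60) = r*(r - 5)*(r - 4)*(r^3 + 6*r^2 + 5*r - 12) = r*(r - 5)*(r - 4)*(r + 3)*(r^2 + 3*r - 4) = r*(r - 5)*(r - 4)*(r - 1)*(r + 3)*(r + 4)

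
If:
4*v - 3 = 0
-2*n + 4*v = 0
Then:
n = 3/2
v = 3/4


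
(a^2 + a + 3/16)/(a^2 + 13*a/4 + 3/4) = (a + 3/4)/(a + 3)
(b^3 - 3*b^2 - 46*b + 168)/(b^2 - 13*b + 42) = (b^2 + 3*b - 28)/(b - 7)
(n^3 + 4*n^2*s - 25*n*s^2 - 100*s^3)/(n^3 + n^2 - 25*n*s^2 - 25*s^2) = (n + 4*s)/(n + 1)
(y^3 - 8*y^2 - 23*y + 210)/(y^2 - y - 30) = y - 7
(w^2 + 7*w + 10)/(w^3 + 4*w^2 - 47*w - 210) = (w + 2)/(w^2 - w - 42)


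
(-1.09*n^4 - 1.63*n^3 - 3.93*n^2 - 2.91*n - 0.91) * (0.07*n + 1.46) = -0.0763*n^5 - 1.7055*n^4 - 2.6549*n^3 - 5.9415*n^2 - 4.3123*n - 1.3286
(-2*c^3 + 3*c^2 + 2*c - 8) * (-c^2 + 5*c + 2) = 2*c^5 - 13*c^4 + 9*c^3 + 24*c^2 - 36*c - 16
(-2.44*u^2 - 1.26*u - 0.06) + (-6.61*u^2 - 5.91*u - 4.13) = -9.05*u^2 - 7.17*u - 4.19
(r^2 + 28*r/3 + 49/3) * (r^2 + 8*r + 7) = r^4 + 52*r^3/3 + 98*r^2 + 196*r + 343/3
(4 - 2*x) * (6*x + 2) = -12*x^2 + 20*x + 8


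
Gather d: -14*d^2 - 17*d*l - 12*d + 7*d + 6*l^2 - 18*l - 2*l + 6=-14*d^2 + d*(-17*l - 5) + 6*l^2 - 20*l + 6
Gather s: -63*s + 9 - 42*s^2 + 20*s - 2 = -42*s^2 - 43*s + 7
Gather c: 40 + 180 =220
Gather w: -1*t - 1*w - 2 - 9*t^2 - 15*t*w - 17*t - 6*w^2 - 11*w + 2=-9*t^2 - 18*t - 6*w^2 + w*(-15*t - 12)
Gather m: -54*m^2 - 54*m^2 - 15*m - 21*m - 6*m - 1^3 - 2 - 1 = -108*m^2 - 42*m - 4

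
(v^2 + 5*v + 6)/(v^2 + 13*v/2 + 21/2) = 2*(v + 2)/(2*v + 7)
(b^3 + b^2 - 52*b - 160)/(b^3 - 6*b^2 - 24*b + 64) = (b + 5)/(b - 2)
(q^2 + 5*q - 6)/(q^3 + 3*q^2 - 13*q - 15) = (q^2 + 5*q - 6)/(q^3 + 3*q^2 - 13*q - 15)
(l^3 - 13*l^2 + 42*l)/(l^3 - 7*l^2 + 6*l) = (l - 7)/(l - 1)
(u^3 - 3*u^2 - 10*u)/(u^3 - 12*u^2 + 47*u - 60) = u*(u + 2)/(u^2 - 7*u + 12)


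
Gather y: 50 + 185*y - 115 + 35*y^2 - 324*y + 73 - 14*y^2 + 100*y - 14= 21*y^2 - 39*y - 6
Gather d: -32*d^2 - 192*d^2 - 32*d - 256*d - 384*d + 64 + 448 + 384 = -224*d^2 - 672*d + 896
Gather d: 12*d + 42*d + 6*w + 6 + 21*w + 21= 54*d + 27*w + 27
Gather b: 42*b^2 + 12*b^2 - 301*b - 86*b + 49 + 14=54*b^2 - 387*b + 63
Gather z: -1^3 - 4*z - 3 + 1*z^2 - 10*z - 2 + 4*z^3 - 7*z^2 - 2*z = 4*z^3 - 6*z^2 - 16*z - 6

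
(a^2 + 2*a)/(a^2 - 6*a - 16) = a/(a - 8)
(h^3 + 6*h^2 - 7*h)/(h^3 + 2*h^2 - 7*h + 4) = h*(h + 7)/(h^2 + 3*h - 4)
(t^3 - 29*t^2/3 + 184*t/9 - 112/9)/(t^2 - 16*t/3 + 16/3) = (3*t^2 - 25*t + 28)/(3*(t - 4))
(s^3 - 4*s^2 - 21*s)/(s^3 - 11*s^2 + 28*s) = (s + 3)/(s - 4)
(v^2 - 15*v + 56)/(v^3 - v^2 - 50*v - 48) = (v - 7)/(v^2 + 7*v + 6)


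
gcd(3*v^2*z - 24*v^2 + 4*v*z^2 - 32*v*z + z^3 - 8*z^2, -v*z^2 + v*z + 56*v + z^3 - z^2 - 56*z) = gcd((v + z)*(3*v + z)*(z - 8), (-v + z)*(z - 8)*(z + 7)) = z - 8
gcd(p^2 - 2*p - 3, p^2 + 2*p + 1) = p + 1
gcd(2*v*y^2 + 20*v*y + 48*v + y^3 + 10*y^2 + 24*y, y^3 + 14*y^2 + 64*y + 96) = y^2 + 10*y + 24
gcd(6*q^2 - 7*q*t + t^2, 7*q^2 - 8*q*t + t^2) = q - t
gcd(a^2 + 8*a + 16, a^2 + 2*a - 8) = a + 4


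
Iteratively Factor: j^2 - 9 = (j - 3)*(j + 3)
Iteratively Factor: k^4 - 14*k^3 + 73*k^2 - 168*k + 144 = (k - 3)*(k^3 - 11*k^2 + 40*k - 48) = (k - 4)*(k - 3)*(k^2 - 7*k + 12) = (k - 4)^2*(k - 3)*(k - 3)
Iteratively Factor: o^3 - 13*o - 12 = (o + 3)*(o^2 - 3*o - 4) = (o - 4)*(o + 3)*(o + 1)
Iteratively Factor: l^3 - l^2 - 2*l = (l)*(l^2 - l - 2) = l*(l + 1)*(l - 2)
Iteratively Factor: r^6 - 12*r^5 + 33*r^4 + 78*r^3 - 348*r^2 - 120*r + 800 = (r + 2)*(r^5 - 14*r^4 + 61*r^3 - 44*r^2 - 260*r + 400) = (r + 2)^2*(r^4 - 16*r^3 + 93*r^2 - 230*r + 200) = (r - 5)*(r + 2)^2*(r^3 - 11*r^2 + 38*r - 40) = (r - 5)*(r - 4)*(r + 2)^2*(r^2 - 7*r + 10) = (r - 5)^2*(r - 4)*(r + 2)^2*(r - 2)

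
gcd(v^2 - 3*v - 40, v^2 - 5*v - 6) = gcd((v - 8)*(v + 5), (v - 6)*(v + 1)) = 1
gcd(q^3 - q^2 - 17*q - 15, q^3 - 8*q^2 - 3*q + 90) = q^2 - 2*q - 15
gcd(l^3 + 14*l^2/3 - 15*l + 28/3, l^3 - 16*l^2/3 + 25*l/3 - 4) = l^2 - 7*l/3 + 4/3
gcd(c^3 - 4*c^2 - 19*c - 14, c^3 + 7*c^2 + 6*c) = c + 1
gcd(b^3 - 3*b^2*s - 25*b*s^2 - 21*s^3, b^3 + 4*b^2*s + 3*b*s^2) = b^2 + 4*b*s + 3*s^2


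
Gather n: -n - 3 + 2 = -n - 1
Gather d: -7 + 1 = -6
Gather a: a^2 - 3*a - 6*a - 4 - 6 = a^2 - 9*a - 10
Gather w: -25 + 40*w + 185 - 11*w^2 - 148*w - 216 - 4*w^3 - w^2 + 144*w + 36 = -4*w^3 - 12*w^2 + 36*w - 20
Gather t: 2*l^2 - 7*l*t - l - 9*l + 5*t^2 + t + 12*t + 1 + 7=2*l^2 - 10*l + 5*t^2 + t*(13 - 7*l) + 8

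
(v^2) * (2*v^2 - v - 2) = 2*v^4 - v^3 - 2*v^2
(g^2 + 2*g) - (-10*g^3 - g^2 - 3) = 10*g^3 + 2*g^2 + 2*g + 3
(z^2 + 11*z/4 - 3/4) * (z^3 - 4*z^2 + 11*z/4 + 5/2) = z^5 - 5*z^4/4 - 9*z^3 + 209*z^2/16 + 77*z/16 - 15/8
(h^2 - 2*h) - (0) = h^2 - 2*h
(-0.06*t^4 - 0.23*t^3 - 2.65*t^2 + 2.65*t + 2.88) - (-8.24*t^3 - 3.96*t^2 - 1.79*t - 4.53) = -0.06*t^4 + 8.01*t^3 + 1.31*t^2 + 4.44*t + 7.41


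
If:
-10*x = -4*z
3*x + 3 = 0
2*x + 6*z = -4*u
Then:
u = 17/4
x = -1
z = -5/2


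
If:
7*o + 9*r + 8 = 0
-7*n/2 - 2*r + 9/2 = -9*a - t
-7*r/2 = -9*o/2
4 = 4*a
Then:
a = 1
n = 2*t/7 + 1899/455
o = -28/65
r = -36/65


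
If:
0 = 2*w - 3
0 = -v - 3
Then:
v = -3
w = 3/2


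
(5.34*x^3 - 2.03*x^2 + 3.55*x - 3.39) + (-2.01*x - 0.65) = 5.34*x^3 - 2.03*x^2 + 1.54*x - 4.04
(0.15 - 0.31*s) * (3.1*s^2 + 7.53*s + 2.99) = -0.961*s^3 - 1.8693*s^2 + 0.2026*s + 0.4485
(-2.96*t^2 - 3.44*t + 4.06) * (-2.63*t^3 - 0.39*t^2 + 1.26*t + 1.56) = 7.7848*t^5 + 10.2016*t^4 - 13.0658*t^3 - 10.5354*t^2 - 0.250800000000001*t + 6.3336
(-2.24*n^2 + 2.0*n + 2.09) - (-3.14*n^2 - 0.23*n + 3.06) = 0.9*n^2 + 2.23*n - 0.97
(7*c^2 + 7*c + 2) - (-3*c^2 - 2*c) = 10*c^2 + 9*c + 2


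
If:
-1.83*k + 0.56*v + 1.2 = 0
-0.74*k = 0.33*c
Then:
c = -0.686206325550588*v - 1.47044212617983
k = 0.306010928961749*v + 0.655737704918033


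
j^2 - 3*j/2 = j*(j - 3/2)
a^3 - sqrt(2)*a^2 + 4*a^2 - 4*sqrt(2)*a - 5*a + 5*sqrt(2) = (a - 1)*(a + 5)*(a - sqrt(2))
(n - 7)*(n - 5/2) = n^2 - 19*n/2 + 35/2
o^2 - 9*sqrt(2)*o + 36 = (o - 6*sqrt(2))*(o - 3*sqrt(2))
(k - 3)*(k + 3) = k^2 - 9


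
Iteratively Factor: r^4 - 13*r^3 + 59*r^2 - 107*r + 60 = (r - 5)*(r^3 - 8*r^2 + 19*r - 12) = (r - 5)*(r - 1)*(r^2 - 7*r + 12) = (r - 5)*(r - 3)*(r - 1)*(r - 4)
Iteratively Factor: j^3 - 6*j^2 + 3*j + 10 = (j - 2)*(j^2 - 4*j - 5) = (j - 5)*(j - 2)*(j + 1)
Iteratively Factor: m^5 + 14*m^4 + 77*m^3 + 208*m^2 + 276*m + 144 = (m + 3)*(m^4 + 11*m^3 + 44*m^2 + 76*m + 48) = (m + 2)*(m + 3)*(m^3 + 9*m^2 + 26*m + 24) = (m + 2)^2*(m + 3)*(m^2 + 7*m + 12) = (m + 2)^2*(m + 3)^2*(m + 4)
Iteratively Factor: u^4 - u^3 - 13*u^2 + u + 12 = (u + 3)*(u^3 - 4*u^2 - u + 4) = (u - 1)*(u + 3)*(u^2 - 3*u - 4) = (u - 1)*(u + 1)*(u + 3)*(u - 4)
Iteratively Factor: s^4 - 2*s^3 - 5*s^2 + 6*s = (s)*(s^3 - 2*s^2 - 5*s + 6) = s*(s + 2)*(s^2 - 4*s + 3) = s*(s - 1)*(s + 2)*(s - 3)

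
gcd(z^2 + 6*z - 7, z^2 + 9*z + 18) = 1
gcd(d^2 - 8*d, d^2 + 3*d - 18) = 1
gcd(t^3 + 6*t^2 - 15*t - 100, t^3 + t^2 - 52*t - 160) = t + 5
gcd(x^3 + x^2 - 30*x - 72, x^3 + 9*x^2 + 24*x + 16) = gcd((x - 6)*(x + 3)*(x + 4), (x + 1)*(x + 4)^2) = x + 4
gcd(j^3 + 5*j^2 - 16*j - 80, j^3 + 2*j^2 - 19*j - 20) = j^2 + j - 20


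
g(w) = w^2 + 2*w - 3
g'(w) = 2*w + 2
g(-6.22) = 23.25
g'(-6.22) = -10.44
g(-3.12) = 0.49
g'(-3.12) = -4.24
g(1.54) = 2.45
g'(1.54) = 5.08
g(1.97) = 4.82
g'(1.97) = 5.94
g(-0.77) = -3.95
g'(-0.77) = 0.46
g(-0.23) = -3.41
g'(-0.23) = 1.54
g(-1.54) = -3.71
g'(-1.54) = -1.08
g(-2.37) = -2.12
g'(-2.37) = -2.74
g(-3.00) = 0.00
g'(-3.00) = -4.00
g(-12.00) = 117.00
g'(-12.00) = -22.00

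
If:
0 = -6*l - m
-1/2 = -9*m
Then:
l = -1/108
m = 1/18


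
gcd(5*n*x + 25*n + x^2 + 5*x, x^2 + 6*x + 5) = x + 5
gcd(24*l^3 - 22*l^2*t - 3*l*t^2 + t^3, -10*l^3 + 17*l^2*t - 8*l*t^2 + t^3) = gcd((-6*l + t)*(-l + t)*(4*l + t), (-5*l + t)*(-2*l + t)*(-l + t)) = -l + t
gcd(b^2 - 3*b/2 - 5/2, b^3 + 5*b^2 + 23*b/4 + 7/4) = b + 1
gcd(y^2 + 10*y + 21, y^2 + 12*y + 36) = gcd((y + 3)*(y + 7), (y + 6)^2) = 1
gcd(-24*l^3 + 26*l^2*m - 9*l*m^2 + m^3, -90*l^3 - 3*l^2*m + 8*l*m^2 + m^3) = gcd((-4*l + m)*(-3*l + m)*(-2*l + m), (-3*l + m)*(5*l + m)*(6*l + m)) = 3*l - m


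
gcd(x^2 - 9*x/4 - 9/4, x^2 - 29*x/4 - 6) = x + 3/4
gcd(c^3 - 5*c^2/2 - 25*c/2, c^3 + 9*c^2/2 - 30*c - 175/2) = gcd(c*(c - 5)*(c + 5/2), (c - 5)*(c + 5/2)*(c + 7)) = c^2 - 5*c/2 - 25/2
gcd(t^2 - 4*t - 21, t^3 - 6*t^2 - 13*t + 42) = t^2 - 4*t - 21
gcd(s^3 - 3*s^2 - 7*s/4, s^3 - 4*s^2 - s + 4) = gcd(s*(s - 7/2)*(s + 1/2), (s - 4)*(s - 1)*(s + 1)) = 1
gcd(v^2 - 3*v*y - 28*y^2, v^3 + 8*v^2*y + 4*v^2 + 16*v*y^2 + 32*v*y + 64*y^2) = v + 4*y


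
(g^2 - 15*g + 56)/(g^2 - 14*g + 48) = (g - 7)/(g - 6)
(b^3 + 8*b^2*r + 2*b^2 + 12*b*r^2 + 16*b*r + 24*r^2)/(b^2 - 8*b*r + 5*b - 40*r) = (b^3 + 8*b^2*r + 2*b^2 + 12*b*r^2 + 16*b*r + 24*r^2)/(b^2 - 8*b*r + 5*b - 40*r)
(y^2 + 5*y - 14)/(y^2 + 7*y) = (y - 2)/y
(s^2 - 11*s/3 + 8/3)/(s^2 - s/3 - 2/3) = (3*s - 8)/(3*s + 2)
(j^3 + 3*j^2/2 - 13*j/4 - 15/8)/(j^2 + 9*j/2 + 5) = (j^2 - j - 3/4)/(j + 2)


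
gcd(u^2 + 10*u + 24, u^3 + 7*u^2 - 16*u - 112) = u + 4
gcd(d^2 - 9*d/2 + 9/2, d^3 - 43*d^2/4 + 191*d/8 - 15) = d - 3/2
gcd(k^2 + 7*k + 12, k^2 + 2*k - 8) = k + 4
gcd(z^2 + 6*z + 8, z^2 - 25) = 1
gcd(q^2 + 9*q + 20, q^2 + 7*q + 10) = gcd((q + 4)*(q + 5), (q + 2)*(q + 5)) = q + 5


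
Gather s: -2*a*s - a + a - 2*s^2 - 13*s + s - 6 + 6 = -2*s^2 + s*(-2*a - 12)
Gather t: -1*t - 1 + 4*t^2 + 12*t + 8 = 4*t^2 + 11*t + 7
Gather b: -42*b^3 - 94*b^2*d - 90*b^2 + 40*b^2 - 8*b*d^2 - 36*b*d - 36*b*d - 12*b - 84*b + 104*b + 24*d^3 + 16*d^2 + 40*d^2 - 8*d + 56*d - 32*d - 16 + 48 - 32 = -42*b^3 + b^2*(-94*d - 50) + b*(-8*d^2 - 72*d + 8) + 24*d^3 + 56*d^2 + 16*d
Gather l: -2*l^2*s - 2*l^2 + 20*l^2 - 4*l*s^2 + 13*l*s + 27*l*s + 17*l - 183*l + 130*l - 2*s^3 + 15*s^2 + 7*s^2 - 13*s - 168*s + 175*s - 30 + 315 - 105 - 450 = l^2*(18 - 2*s) + l*(-4*s^2 + 40*s - 36) - 2*s^3 + 22*s^2 - 6*s - 270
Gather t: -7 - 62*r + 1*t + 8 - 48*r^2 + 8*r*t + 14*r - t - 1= -48*r^2 + 8*r*t - 48*r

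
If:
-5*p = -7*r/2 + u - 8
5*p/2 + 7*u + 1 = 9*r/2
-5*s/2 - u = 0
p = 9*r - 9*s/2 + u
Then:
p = 3118/1555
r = 127/311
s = 371/1555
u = -371/622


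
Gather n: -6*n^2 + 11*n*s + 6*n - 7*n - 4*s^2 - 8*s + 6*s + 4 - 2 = -6*n^2 + n*(11*s - 1) - 4*s^2 - 2*s + 2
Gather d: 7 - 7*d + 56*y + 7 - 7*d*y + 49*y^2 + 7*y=d*(-7*y - 7) + 49*y^2 + 63*y + 14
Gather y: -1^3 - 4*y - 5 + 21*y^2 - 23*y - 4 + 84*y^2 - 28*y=105*y^2 - 55*y - 10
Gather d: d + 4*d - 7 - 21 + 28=5*d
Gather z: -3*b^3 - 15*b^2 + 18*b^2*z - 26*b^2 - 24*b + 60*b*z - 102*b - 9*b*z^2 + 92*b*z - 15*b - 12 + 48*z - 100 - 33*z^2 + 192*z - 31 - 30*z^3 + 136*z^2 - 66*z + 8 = -3*b^3 - 41*b^2 - 141*b - 30*z^3 + z^2*(103 - 9*b) + z*(18*b^2 + 152*b + 174) - 135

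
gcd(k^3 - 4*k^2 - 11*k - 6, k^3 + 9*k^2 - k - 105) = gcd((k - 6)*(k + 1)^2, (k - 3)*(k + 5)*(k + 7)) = 1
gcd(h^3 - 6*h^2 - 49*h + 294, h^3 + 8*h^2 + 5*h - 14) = h + 7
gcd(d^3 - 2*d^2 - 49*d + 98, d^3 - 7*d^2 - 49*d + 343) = d^2 - 49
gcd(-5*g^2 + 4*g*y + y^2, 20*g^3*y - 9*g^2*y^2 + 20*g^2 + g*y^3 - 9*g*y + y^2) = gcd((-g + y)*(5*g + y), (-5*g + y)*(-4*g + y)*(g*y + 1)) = 1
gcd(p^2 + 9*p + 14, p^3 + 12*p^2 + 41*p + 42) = p^2 + 9*p + 14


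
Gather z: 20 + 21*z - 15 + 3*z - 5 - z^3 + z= -z^3 + 25*z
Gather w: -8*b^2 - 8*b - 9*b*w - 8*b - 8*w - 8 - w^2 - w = -8*b^2 - 16*b - w^2 + w*(-9*b - 9) - 8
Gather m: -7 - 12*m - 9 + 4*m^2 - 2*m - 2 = 4*m^2 - 14*m - 18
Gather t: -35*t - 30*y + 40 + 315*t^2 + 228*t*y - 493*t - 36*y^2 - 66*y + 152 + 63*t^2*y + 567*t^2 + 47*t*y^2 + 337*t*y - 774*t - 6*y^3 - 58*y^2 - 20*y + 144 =t^2*(63*y + 882) + t*(47*y^2 + 565*y - 1302) - 6*y^3 - 94*y^2 - 116*y + 336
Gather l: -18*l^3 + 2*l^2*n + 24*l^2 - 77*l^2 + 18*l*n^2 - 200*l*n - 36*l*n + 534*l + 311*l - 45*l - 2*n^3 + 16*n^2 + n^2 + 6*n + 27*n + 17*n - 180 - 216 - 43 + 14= -18*l^3 + l^2*(2*n - 53) + l*(18*n^2 - 236*n + 800) - 2*n^3 + 17*n^2 + 50*n - 425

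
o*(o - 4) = o^2 - 4*o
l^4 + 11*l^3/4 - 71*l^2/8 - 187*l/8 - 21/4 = (l - 3)*(l + 1/4)*(l + 2)*(l + 7/2)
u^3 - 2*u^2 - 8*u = u*(u - 4)*(u + 2)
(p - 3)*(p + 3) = p^2 - 9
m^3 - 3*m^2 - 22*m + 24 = (m - 6)*(m - 1)*(m + 4)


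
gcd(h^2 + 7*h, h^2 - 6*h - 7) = 1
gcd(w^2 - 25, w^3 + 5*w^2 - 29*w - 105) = w - 5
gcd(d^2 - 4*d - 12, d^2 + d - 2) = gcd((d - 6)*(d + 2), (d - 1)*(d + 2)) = d + 2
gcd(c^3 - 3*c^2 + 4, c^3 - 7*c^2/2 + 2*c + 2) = c^2 - 4*c + 4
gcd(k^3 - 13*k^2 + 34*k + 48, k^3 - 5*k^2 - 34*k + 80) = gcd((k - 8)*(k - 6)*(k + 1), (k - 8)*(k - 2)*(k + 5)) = k - 8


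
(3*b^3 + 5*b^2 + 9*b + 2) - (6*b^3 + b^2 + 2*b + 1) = -3*b^3 + 4*b^2 + 7*b + 1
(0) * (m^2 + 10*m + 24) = 0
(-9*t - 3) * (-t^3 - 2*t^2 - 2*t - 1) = 9*t^4 + 21*t^3 + 24*t^2 + 15*t + 3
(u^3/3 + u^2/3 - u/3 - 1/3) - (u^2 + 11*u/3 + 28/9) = u^3/3 - 2*u^2/3 - 4*u - 31/9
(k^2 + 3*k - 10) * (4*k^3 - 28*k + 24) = 4*k^5 + 12*k^4 - 68*k^3 - 60*k^2 + 352*k - 240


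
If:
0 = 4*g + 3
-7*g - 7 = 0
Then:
No Solution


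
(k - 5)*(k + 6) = k^2 + k - 30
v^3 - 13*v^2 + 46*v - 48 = (v - 8)*(v - 3)*(v - 2)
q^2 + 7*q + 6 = (q + 1)*(q + 6)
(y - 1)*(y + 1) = y^2 - 1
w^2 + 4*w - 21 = (w - 3)*(w + 7)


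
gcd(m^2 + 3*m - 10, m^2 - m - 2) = m - 2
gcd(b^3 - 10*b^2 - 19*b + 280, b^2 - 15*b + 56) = b^2 - 15*b + 56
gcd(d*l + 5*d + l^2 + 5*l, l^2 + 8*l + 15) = l + 5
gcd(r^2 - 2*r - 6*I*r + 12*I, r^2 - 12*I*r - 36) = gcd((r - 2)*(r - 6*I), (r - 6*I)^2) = r - 6*I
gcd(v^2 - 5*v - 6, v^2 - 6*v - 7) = v + 1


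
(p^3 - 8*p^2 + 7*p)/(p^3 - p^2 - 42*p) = (p - 1)/(p + 6)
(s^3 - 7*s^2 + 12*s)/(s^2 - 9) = s*(s - 4)/(s + 3)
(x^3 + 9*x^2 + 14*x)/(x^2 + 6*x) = (x^2 + 9*x + 14)/(x + 6)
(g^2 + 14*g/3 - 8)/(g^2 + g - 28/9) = 3*(g + 6)/(3*g + 7)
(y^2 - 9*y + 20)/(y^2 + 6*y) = (y^2 - 9*y + 20)/(y*(y + 6))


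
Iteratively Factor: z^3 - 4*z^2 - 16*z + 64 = (z - 4)*(z^2 - 16) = (z - 4)^2*(z + 4)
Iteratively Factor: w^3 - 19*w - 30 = (w + 3)*(w^2 - 3*w - 10) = (w + 2)*(w + 3)*(w - 5)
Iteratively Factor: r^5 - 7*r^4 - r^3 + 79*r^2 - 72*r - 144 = (r + 1)*(r^4 - 8*r^3 + 7*r^2 + 72*r - 144) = (r - 3)*(r + 1)*(r^3 - 5*r^2 - 8*r + 48) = (r - 4)*(r - 3)*(r + 1)*(r^2 - r - 12) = (r - 4)*(r - 3)*(r + 1)*(r + 3)*(r - 4)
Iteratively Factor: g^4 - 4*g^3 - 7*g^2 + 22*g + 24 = (g - 4)*(g^3 - 7*g - 6) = (g - 4)*(g + 1)*(g^2 - g - 6) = (g - 4)*(g - 3)*(g + 1)*(g + 2)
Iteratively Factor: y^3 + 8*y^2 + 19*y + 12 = (y + 3)*(y^2 + 5*y + 4) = (y + 1)*(y + 3)*(y + 4)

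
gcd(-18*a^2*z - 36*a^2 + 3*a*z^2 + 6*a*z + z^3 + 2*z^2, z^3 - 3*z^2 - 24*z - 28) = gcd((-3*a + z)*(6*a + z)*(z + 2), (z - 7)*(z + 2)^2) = z + 2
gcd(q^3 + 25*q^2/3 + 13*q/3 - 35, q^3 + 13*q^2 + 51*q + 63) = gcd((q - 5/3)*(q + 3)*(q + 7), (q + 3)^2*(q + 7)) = q^2 + 10*q + 21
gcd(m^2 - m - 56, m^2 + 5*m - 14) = m + 7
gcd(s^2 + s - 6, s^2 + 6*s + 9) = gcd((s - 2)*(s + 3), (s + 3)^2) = s + 3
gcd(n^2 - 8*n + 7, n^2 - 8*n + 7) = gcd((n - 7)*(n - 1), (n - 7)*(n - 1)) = n^2 - 8*n + 7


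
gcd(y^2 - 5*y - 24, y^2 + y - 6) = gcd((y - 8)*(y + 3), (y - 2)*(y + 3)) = y + 3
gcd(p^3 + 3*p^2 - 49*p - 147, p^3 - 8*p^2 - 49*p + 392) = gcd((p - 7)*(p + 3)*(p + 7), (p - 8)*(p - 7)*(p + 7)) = p^2 - 49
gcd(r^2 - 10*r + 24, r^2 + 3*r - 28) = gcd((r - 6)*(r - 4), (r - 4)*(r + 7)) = r - 4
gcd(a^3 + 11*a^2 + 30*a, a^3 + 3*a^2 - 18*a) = a^2 + 6*a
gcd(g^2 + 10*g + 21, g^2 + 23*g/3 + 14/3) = g + 7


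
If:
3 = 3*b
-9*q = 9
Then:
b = 1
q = -1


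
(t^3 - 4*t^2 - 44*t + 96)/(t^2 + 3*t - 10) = (t^2 - 2*t - 48)/(t + 5)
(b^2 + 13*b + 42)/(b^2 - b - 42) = (b + 7)/(b - 7)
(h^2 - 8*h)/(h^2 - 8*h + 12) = h*(h - 8)/(h^2 - 8*h + 12)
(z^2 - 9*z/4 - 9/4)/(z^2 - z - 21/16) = 4*(z - 3)/(4*z - 7)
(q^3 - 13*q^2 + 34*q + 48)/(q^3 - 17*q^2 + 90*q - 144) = (q + 1)/(q - 3)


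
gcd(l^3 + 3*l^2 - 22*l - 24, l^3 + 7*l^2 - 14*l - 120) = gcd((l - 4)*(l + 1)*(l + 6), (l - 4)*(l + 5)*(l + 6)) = l^2 + 2*l - 24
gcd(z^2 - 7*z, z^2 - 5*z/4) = z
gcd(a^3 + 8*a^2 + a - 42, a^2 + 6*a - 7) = a + 7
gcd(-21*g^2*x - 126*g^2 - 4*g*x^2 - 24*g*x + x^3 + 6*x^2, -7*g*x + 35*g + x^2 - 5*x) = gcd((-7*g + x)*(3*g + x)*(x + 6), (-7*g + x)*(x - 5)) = -7*g + x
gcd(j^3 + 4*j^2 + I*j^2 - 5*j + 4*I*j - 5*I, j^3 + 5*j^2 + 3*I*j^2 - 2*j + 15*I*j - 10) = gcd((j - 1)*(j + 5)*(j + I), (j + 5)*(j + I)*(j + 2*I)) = j^2 + j*(5 + I) + 5*I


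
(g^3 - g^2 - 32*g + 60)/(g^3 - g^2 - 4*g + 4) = (g^2 + g - 30)/(g^2 + g - 2)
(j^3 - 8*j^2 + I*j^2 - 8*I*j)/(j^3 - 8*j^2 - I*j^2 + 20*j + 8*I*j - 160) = j*(j + I)/(j^2 - I*j + 20)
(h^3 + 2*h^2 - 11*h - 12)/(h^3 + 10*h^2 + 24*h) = (h^2 - 2*h - 3)/(h*(h + 6))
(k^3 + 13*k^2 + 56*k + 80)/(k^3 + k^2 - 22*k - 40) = (k^2 + 9*k + 20)/(k^2 - 3*k - 10)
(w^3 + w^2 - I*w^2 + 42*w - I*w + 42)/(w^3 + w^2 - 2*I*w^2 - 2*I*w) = (w^2 - I*w + 42)/(w*(w - 2*I))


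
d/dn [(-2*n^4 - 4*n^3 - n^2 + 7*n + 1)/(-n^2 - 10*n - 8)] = (4*n^5 + 64*n^4 + 144*n^3 + 113*n^2 + 18*n - 46)/(n^4 + 20*n^3 + 116*n^2 + 160*n + 64)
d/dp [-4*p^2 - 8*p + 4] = -8*p - 8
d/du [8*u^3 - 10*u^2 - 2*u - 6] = 24*u^2 - 20*u - 2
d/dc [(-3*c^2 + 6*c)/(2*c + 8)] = 3*(-c^2 - 8*c + 8)/(2*(c^2 + 8*c + 16))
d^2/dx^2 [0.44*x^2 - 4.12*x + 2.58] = 0.880000000000000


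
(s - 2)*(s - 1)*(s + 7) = s^3 + 4*s^2 - 19*s + 14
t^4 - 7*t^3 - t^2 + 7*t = t*(t - 7)*(t - 1)*(t + 1)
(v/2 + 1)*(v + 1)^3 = v^4/2 + 5*v^3/2 + 9*v^2/2 + 7*v/2 + 1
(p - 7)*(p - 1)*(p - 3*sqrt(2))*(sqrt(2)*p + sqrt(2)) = sqrt(2)*p^4 - 7*sqrt(2)*p^3 - 6*p^3 - sqrt(2)*p^2 + 42*p^2 + 6*p + 7*sqrt(2)*p - 42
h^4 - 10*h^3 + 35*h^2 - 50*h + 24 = (h - 4)*(h - 3)*(h - 2)*(h - 1)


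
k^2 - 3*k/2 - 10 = (k - 4)*(k + 5/2)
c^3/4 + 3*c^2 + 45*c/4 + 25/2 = (c/4 + 1/2)*(c + 5)^2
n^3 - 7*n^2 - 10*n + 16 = (n - 8)*(n - 1)*(n + 2)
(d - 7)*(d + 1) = d^2 - 6*d - 7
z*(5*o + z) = 5*o*z + z^2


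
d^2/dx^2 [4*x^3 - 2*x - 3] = 24*x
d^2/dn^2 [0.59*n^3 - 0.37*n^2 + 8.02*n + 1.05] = 3.54*n - 0.74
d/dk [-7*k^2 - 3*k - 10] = -14*k - 3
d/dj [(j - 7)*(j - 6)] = 2*j - 13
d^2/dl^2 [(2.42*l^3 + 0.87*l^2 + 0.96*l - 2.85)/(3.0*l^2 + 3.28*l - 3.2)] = (-5.6843418860808e-14*l^4 + 98.693056*l^3 - 256.18992*l^2 + 35.7168*l - 78.07296)/(27.0*l^6 + 88.56*l^5 + 10.4256*l^4 - 153.640448*l^3 - 11.12064*l^2 + 100.7616*l - 32.768)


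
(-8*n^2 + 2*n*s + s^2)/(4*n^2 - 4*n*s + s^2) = (4*n + s)/(-2*n + s)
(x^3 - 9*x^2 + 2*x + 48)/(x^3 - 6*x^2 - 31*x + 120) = (x + 2)/(x + 5)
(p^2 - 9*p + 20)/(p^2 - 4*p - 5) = (p - 4)/(p + 1)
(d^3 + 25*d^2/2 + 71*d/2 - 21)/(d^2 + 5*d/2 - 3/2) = (d^2 + 13*d + 42)/(d + 3)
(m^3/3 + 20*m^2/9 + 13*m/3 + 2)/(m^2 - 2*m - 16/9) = (m^2 + 6*m + 9)/(3*m - 8)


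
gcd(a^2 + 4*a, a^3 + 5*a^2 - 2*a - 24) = a + 4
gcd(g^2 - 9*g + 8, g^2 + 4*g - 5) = g - 1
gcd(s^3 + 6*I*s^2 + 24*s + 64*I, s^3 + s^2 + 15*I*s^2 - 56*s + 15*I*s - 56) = s + 8*I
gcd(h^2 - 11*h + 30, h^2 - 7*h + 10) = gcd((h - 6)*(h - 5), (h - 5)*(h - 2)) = h - 5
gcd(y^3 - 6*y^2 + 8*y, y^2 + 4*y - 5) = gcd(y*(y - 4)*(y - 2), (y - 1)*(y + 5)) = 1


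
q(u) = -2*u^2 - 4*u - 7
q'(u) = -4*u - 4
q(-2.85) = -11.84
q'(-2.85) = 7.40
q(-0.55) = -5.40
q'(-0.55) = -1.80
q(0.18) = -7.78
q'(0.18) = -4.72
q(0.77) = -11.27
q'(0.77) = -7.08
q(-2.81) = -11.55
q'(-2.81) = 7.24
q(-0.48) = -5.54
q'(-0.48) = -2.08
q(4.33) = -61.82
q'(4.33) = -21.32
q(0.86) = -11.92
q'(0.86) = -7.44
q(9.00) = -205.00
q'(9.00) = -40.00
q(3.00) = -37.00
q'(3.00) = -16.00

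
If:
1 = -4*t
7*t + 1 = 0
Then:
No Solution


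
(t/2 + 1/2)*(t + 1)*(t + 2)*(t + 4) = t^4/2 + 4*t^3 + 21*t^2/2 + 11*t + 4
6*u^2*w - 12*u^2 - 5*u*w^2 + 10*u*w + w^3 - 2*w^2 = (-3*u + w)*(-2*u + w)*(w - 2)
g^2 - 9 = (g - 3)*(g + 3)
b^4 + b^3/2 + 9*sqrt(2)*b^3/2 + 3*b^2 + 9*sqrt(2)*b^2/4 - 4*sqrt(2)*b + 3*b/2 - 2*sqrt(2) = (b + 1/2)*(b - sqrt(2)/2)*(b + sqrt(2))*(b + 4*sqrt(2))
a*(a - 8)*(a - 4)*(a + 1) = a^4 - 11*a^3 + 20*a^2 + 32*a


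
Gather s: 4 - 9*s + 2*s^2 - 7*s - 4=2*s^2 - 16*s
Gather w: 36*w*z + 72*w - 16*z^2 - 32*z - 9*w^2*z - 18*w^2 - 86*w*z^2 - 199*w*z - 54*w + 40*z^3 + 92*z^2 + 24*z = w^2*(-9*z - 18) + w*(-86*z^2 - 163*z + 18) + 40*z^3 + 76*z^2 - 8*z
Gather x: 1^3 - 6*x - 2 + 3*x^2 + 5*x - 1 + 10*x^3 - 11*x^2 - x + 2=10*x^3 - 8*x^2 - 2*x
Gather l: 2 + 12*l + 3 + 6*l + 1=18*l + 6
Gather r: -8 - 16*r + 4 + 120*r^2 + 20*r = 120*r^2 + 4*r - 4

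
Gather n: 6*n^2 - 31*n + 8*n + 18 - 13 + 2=6*n^2 - 23*n + 7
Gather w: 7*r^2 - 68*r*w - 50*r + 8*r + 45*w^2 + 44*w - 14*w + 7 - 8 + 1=7*r^2 - 42*r + 45*w^2 + w*(30 - 68*r)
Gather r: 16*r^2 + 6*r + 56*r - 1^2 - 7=16*r^2 + 62*r - 8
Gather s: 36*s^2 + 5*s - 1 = 36*s^2 + 5*s - 1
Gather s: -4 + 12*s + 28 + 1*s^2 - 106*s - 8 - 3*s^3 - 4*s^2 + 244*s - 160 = -3*s^3 - 3*s^2 + 150*s - 144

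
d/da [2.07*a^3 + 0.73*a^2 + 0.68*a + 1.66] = 6.21*a^2 + 1.46*a + 0.68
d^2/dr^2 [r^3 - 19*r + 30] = 6*r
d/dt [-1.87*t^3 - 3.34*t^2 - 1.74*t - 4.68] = -5.61*t^2 - 6.68*t - 1.74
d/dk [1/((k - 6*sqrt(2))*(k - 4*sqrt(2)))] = 2*(-k + 5*sqrt(2))/(k^4 - 20*sqrt(2)*k^3 + 296*k^2 - 960*sqrt(2)*k + 2304)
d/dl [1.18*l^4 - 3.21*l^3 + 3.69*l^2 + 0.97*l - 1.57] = 4.72*l^3 - 9.63*l^2 + 7.38*l + 0.97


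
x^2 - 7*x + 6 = (x - 6)*(x - 1)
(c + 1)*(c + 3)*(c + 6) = c^3 + 10*c^2 + 27*c + 18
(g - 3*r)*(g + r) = g^2 - 2*g*r - 3*r^2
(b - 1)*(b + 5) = b^2 + 4*b - 5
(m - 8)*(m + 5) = m^2 - 3*m - 40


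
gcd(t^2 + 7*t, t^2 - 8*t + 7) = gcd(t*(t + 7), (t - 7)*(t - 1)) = 1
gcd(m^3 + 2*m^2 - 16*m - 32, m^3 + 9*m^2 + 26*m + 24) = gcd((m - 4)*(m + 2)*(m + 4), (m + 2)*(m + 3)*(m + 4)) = m^2 + 6*m + 8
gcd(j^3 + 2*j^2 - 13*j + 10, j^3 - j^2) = j - 1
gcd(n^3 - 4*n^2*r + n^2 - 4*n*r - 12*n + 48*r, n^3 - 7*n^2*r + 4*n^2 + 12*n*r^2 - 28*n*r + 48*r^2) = -n^2 + 4*n*r - 4*n + 16*r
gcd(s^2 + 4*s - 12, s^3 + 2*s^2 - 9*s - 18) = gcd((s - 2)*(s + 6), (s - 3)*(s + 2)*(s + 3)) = 1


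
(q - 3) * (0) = 0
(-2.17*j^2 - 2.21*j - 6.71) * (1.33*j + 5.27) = -2.8861*j^3 - 14.3752*j^2 - 20.571*j - 35.3617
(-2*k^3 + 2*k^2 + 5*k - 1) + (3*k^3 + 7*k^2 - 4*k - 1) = k^3 + 9*k^2 + k - 2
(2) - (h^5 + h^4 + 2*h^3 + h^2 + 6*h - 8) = -h^5 - h^4 - 2*h^3 - h^2 - 6*h + 10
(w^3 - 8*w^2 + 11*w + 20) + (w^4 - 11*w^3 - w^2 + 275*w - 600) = w^4 - 10*w^3 - 9*w^2 + 286*w - 580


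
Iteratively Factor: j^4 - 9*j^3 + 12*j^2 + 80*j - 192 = (j - 4)*(j^3 - 5*j^2 - 8*j + 48) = (j - 4)^2*(j^2 - j - 12) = (j - 4)^3*(j + 3)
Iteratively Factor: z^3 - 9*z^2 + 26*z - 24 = (z - 3)*(z^2 - 6*z + 8) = (z - 3)*(z - 2)*(z - 4)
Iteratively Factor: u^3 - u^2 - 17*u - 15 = (u - 5)*(u^2 + 4*u + 3) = (u - 5)*(u + 1)*(u + 3)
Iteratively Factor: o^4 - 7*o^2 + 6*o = (o + 3)*(o^3 - 3*o^2 + 2*o) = (o - 2)*(o + 3)*(o^2 - o) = (o - 2)*(o - 1)*(o + 3)*(o)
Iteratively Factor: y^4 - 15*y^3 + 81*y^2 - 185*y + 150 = (y - 2)*(y^3 - 13*y^2 + 55*y - 75) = (y - 3)*(y - 2)*(y^2 - 10*y + 25) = (y - 5)*(y - 3)*(y - 2)*(y - 5)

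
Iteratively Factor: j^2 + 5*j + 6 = (j + 3)*(j + 2)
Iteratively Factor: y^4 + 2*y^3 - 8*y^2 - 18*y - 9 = (y + 1)*(y^3 + y^2 - 9*y - 9) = (y + 1)*(y + 3)*(y^2 - 2*y - 3) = (y + 1)^2*(y + 3)*(y - 3)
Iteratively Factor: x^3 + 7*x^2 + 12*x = (x + 3)*(x^2 + 4*x) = (x + 3)*(x + 4)*(x)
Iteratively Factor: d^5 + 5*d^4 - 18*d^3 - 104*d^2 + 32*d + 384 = (d + 4)*(d^4 + d^3 - 22*d^2 - 16*d + 96) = (d - 4)*(d + 4)*(d^3 + 5*d^2 - 2*d - 24) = (d - 4)*(d + 4)^2*(d^2 + d - 6) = (d - 4)*(d + 3)*(d + 4)^2*(d - 2)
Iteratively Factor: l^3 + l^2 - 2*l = (l)*(l^2 + l - 2) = l*(l - 1)*(l + 2)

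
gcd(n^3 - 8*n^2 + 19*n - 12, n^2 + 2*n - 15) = n - 3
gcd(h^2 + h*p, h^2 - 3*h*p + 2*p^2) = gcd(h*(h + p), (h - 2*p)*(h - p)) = 1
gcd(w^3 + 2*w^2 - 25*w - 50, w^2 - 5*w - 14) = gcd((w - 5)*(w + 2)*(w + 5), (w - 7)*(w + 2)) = w + 2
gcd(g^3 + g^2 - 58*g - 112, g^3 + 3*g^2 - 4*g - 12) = g + 2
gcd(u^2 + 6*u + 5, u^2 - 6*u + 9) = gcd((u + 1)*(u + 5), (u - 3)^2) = 1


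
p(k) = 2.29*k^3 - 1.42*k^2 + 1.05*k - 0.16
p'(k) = 6.87*k^2 - 2.84*k + 1.05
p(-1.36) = -9.97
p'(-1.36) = 17.62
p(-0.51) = -1.37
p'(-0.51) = 4.29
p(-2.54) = -49.51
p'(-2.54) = 52.59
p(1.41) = 4.92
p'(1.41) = 10.70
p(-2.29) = -37.51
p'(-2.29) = 43.58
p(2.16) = 18.56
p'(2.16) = 26.97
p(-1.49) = -12.45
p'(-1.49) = 20.53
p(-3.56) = -125.21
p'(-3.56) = 98.23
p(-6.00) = -552.22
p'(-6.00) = 265.41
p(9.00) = 1563.68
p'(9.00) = 531.96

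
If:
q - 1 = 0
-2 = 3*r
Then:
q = 1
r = -2/3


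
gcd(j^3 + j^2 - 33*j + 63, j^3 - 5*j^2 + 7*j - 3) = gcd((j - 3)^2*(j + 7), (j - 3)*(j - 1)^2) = j - 3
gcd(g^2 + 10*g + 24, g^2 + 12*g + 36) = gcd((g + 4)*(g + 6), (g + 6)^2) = g + 6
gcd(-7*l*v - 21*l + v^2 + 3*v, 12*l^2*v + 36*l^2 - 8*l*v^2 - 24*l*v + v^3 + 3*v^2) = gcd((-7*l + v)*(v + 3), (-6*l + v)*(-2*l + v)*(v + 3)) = v + 3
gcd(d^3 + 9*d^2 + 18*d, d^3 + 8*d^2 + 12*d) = d^2 + 6*d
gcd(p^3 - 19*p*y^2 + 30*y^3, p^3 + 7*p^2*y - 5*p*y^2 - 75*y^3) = -p^2 - 2*p*y + 15*y^2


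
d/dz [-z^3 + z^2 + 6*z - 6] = -3*z^2 + 2*z + 6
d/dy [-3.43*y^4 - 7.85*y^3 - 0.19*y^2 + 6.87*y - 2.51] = -13.72*y^3 - 23.55*y^2 - 0.38*y + 6.87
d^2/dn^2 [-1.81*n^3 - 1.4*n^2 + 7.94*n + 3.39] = -10.86*n - 2.8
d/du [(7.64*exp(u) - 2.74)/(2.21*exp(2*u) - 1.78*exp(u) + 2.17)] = (-16.8844*exp(2*u) + 12.1108*exp(u) + 11.7016)*exp(u)/(4.8841*exp(4*u) - 7.8676*exp(3*u) + 12.7598*exp(2*u) - 7.7252*exp(u) + 4.7089)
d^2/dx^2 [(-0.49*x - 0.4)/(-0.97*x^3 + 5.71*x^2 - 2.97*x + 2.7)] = (2.766246*x^5 - 11.767458*x^4 - 6.31894399999997*x^3 + 100.56372*x^2 - 79.74126*x + 2.58174)/(0.912673*x^9 - 16.117617*x^8 + 103.26135*x^7 - 292.490335*x^6 + 405.89829*x^5 - 461.865807*x^4 + 322.142913*x^3 - 196.32699*x^2 + 64.9539*x - 19.683)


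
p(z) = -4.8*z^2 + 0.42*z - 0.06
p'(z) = 0.42 - 9.6*z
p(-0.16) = -0.25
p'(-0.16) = 1.96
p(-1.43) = -10.48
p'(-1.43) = 14.15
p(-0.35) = -0.80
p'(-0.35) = 3.78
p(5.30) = -132.67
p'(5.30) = -50.46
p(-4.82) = -113.60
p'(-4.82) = 46.69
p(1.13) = -5.71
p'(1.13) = -10.43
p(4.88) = -112.32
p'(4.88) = -46.43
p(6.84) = -221.76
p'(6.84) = -65.24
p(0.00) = -0.06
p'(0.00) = 0.42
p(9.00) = -385.08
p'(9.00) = -85.98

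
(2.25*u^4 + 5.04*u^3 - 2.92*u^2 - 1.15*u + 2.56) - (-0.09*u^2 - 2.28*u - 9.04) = 2.25*u^4 + 5.04*u^3 - 2.83*u^2 + 1.13*u + 11.6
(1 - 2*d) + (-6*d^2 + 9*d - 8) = -6*d^2 + 7*d - 7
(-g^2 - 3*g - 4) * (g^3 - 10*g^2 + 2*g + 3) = -g^5 + 7*g^4 + 24*g^3 + 31*g^2 - 17*g - 12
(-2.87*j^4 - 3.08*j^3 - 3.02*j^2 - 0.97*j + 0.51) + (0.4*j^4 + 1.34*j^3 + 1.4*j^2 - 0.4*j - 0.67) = -2.47*j^4 - 1.74*j^3 - 1.62*j^2 - 1.37*j - 0.16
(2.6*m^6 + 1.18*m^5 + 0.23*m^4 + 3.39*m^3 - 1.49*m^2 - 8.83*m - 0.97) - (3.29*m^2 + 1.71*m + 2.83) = 2.6*m^6 + 1.18*m^5 + 0.23*m^4 + 3.39*m^3 - 4.78*m^2 - 10.54*m - 3.8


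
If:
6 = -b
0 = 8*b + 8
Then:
No Solution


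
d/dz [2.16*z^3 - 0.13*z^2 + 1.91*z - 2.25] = 6.48*z^2 - 0.26*z + 1.91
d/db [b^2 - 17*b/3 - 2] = 2*b - 17/3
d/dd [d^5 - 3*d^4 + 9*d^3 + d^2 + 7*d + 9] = 5*d^4 - 12*d^3 + 27*d^2 + 2*d + 7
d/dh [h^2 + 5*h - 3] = 2*h + 5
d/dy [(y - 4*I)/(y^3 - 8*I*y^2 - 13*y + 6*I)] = 2*(-y^2 + 9*I*y + 23)/(y^5 - 15*I*y^4 - 75*y^3 + 145*I*y^2 + 120*y - 36*I)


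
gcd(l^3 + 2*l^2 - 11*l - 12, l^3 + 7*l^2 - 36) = 1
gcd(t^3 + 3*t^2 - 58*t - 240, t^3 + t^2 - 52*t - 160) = t^2 - 3*t - 40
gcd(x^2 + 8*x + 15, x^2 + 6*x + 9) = x + 3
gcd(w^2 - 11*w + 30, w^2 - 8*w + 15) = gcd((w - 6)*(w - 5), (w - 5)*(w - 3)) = w - 5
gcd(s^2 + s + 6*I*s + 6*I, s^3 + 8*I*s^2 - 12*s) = s + 6*I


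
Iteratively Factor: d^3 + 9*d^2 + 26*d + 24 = (d + 3)*(d^2 + 6*d + 8) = (d + 3)*(d + 4)*(d + 2)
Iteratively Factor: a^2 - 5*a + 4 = (a - 1)*(a - 4)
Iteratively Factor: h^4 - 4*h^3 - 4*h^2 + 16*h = (h + 2)*(h^3 - 6*h^2 + 8*h) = (h - 4)*(h + 2)*(h^2 - 2*h) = h*(h - 4)*(h + 2)*(h - 2)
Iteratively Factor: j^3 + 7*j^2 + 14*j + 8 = (j + 1)*(j^2 + 6*j + 8) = (j + 1)*(j + 2)*(j + 4)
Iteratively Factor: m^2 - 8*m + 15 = (m - 3)*(m - 5)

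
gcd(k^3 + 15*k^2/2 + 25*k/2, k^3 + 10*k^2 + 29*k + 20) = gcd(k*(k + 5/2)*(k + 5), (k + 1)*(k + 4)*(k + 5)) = k + 5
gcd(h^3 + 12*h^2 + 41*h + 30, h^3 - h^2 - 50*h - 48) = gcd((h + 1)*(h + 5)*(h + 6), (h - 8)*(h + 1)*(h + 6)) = h^2 + 7*h + 6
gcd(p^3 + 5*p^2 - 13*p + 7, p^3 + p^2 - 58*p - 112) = p + 7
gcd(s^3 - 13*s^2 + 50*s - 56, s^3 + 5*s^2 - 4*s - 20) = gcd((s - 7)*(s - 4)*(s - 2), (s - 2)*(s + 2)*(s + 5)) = s - 2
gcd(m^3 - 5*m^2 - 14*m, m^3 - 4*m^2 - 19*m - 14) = m^2 - 5*m - 14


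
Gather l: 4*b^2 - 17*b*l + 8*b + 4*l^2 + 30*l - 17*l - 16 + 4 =4*b^2 + 8*b + 4*l^2 + l*(13 - 17*b) - 12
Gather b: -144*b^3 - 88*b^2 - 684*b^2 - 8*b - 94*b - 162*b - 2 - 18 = -144*b^3 - 772*b^2 - 264*b - 20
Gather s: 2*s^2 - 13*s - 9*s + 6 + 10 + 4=2*s^2 - 22*s + 20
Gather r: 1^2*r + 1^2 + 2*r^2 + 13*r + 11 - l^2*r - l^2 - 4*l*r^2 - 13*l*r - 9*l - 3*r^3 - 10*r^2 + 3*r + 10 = -l^2 - 9*l - 3*r^3 + r^2*(-4*l - 8) + r*(-l^2 - 13*l + 17) + 22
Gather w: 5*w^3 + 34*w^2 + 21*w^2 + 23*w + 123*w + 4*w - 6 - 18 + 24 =5*w^3 + 55*w^2 + 150*w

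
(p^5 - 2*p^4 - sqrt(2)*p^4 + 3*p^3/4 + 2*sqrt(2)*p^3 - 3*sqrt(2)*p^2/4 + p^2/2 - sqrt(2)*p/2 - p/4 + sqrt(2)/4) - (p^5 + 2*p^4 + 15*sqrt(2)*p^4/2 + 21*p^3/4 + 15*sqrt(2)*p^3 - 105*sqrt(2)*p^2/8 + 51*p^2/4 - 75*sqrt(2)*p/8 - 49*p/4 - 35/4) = -17*sqrt(2)*p^4/2 - 4*p^4 - 13*sqrt(2)*p^3 - 9*p^3/2 - 49*p^2/4 + 99*sqrt(2)*p^2/8 + 12*p + 71*sqrt(2)*p/8 + sqrt(2)/4 + 35/4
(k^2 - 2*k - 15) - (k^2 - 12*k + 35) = 10*k - 50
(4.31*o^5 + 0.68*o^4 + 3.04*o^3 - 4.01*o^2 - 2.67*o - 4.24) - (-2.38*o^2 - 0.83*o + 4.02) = 4.31*o^5 + 0.68*o^4 + 3.04*o^3 - 1.63*o^2 - 1.84*o - 8.26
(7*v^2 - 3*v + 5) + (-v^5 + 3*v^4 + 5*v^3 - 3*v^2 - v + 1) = -v^5 + 3*v^4 + 5*v^3 + 4*v^2 - 4*v + 6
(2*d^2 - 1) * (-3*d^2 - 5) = -6*d^4 - 7*d^2 + 5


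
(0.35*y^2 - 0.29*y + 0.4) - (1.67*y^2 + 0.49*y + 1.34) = -1.32*y^2 - 0.78*y - 0.94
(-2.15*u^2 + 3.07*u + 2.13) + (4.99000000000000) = -2.15*u^2 + 3.07*u + 7.12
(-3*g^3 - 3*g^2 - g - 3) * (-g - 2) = 3*g^4 + 9*g^3 + 7*g^2 + 5*g + 6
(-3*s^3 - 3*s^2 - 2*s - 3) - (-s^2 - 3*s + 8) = -3*s^3 - 2*s^2 + s - 11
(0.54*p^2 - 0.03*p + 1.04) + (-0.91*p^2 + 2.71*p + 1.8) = -0.37*p^2 + 2.68*p + 2.84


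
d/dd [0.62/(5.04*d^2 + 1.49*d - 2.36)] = (-6.2496*d - 0.9238)/(5.04*d^2 + 1.49*d - 2.36)^2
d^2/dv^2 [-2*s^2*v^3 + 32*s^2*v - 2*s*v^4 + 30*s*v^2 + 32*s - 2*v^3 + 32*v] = -12*s^2*v - 24*s*v^2 + 60*s - 12*v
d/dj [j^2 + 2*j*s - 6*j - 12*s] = 2*j + 2*s - 6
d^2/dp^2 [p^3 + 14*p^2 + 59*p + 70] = 6*p + 28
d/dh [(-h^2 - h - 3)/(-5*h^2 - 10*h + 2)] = (5*h^2 - 34*h - 32)/(25*h^4 + 100*h^3 + 80*h^2 - 40*h + 4)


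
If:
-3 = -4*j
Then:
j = 3/4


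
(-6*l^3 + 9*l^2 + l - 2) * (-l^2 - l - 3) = 6*l^5 - 3*l^4 + 8*l^3 - 26*l^2 - l + 6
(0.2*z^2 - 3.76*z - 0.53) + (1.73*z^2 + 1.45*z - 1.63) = 1.93*z^2 - 2.31*z - 2.16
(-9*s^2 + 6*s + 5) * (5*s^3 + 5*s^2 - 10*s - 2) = -45*s^5 - 15*s^4 + 145*s^3 - 17*s^2 - 62*s - 10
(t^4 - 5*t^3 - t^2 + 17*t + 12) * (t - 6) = t^5 - 11*t^4 + 29*t^3 + 23*t^2 - 90*t - 72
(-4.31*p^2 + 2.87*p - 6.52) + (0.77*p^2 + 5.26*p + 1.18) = -3.54*p^2 + 8.13*p - 5.34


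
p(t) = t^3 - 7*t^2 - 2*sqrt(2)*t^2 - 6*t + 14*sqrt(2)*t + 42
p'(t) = 3*t^2 - 14*t - 4*sqrt(2)*t - 6 + 14*sqrt(2)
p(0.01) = 42.14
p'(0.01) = 13.60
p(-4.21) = -264.91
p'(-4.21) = 149.73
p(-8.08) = -1238.67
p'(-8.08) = 368.49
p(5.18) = -11.25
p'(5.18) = -7.53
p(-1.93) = -28.43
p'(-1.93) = 62.91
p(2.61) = 28.84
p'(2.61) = -17.07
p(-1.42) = -0.28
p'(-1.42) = 47.76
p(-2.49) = -68.73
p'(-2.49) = 81.34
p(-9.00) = -1607.29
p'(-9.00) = 433.71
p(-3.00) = -114.85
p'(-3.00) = 99.77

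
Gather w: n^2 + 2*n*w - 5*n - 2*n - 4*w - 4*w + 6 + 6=n^2 - 7*n + w*(2*n - 8) + 12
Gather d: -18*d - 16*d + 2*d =-32*d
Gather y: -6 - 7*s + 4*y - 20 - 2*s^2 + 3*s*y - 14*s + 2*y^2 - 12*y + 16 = -2*s^2 - 21*s + 2*y^2 + y*(3*s - 8) - 10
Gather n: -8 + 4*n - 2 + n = 5*n - 10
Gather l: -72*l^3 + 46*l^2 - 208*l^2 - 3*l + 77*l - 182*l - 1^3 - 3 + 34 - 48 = -72*l^3 - 162*l^2 - 108*l - 18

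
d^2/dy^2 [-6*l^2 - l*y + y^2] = 2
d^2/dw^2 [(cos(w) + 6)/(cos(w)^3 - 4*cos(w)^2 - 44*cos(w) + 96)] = (-8*sin(w)^4 + 76*sin(w)^2 - 395*cos(w) + 15*cos(3*w) + 268)/(2*(cos(w) - 8)^3*(cos(w) - 2)^3)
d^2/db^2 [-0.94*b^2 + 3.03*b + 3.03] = -1.88000000000000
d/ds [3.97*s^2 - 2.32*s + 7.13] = 7.94*s - 2.32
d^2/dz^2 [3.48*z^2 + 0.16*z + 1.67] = 6.96000000000000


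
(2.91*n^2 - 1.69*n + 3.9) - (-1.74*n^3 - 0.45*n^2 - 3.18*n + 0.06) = 1.74*n^3 + 3.36*n^2 + 1.49*n + 3.84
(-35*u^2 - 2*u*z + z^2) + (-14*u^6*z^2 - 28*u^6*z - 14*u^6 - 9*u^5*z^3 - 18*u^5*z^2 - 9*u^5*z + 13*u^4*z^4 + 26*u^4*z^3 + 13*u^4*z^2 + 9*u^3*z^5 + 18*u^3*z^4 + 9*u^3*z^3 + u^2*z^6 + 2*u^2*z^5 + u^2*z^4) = -14*u^6*z^2 - 28*u^6*z - 14*u^6 - 9*u^5*z^3 - 18*u^5*z^2 - 9*u^5*z + 13*u^4*z^4 + 26*u^4*z^3 + 13*u^4*z^2 + 9*u^3*z^5 + 18*u^3*z^4 + 9*u^3*z^3 + u^2*z^6 + 2*u^2*z^5 + u^2*z^4 - 35*u^2 - 2*u*z + z^2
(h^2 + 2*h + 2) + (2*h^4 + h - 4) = 2*h^4 + h^2 + 3*h - 2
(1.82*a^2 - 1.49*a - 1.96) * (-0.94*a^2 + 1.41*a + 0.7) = -1.7108*a^4 + 3.9668*a^3 + 1.0155*a^2 - 3.8066*a - 1.372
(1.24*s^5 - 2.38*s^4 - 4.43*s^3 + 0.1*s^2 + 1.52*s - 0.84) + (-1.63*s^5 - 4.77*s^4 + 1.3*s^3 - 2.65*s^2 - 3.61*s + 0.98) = -0.39*s^5 - 7.15*s^4 - 3.13*s^3 - 2.55*s^2 - 2.09*s + 0.14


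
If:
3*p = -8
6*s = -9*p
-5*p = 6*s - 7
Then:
No Solution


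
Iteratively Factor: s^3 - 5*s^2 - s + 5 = (s - 1)*(s^2 - 4*s - 5) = (s - 5)*(s - 1)*(s + 1)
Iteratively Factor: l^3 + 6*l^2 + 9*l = (l)*(l^2 + 6*l + 9) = l*(l + 3)*(l + 3)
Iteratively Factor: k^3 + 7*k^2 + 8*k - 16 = (k + 4)*(k^2 + 3*k - 4) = (k + 4)^2*(k - 1)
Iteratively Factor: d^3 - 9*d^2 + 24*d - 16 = (d - 4)*(d^2 - 5*d + 4) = (d - 4)*(d - 1)*(d - 4)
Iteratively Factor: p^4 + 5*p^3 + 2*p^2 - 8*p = (p + 4)*(p^3 + p^2 - 2*p) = (p - 1)*(p + 4)*(p^2 + 2*p) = p*(p - 1)*(p + 4)*(p + 2)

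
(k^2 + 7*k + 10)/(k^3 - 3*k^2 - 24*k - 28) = (k + 5)/(k^2 - 5*k - 14)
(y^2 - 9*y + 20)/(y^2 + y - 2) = (y^2 - 9*y + 20)/(y^2 + y - 2)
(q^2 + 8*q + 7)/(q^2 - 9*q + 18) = (q^2 + 8*q + 7)/(q^2 - 9*q + 18)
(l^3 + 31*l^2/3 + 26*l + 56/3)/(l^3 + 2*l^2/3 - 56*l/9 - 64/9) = 3*(l + 7)/(3*l - 8)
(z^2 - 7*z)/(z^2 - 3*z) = (z - 7)/(z - 3)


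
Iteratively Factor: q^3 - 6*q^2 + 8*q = (q - 4)*(q^2 - 2*q) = q*(q - 4)*(q - 2)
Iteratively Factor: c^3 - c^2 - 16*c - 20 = (c + 2)*(c^2 - 3*c - 10) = (c + 2)^2*(c - 5)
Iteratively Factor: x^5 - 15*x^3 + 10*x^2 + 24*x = (x + 1)*(x^4 - x^3 - 14*x^2 + 24*x) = x*(x + 1)*(x^3 - x^2 - 14*x + 24) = x*(x + 1)*(x + 4)*(x^2 - 5*x + 6) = x*(x - 3)*(x + 1)*(x + 4)*(x - 2)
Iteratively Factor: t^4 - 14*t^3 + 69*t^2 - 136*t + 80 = (t - 4)*(t^3 - 10*t^2 + 29*t - 20) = (t - 4)*(t - 1)*(t^2 - 9*t + 20) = (t - 5)*(t - 4)*(t - 1)*(t - 4)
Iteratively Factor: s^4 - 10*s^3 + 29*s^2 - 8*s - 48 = (s - 3)*(s^3 - 7*s^2 + 8*s + 16) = (s - 4)*(s - 3)*(s^2 - 3*s - 4) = (s - 4)^2*(s - 3)*(s + 1)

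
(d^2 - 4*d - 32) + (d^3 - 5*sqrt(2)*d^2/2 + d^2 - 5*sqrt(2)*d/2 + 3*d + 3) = d^3 - 5*sqrt(2)*d^2/2 + 2*d^2 - 5*sqrt(2)*d/2 - d - 29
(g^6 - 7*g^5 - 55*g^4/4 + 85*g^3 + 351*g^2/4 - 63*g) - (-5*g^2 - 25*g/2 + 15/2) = g^6 - 7*g^5 - 55*g^4/4 + 85*g^3 + 371*g^2/4 - 101*g/2 - 15/2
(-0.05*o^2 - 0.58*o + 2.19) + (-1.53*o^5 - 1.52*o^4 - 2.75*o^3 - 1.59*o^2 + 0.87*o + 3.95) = -1.53*o^5 - 1.52*o^4 - 2.75*o^3 - 1.64*o^2 + 0.29*o + 6.14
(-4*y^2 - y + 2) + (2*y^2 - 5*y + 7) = -2*y^2 - 6*y + 9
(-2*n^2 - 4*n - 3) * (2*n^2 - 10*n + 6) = -4*n^4 + 12*n^3 + 22*n^2 + 6*n - 18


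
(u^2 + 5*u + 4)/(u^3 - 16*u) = (u + 1)/(u*(u - 4))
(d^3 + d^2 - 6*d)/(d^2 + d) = (d^2 + d - 6)/(d + 1)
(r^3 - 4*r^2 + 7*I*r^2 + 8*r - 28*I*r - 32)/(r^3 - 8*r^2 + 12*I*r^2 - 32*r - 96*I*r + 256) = (r^2 - r*(4 + I) + 4*I)/(r^2 + 4*r*(-2 + I) - 32*I)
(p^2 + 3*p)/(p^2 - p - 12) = p/(p - 4)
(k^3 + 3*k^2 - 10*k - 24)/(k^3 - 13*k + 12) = (k + 2)/(k - 1)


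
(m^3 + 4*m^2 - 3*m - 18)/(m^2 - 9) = (m^2 + m - 6)/(m - 3)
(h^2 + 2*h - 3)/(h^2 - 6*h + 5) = (h + 3)/(h - 5)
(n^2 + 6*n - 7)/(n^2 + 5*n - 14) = (n - 1)/(n - 2)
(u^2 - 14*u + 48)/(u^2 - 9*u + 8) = (u - 6)/(u - 1)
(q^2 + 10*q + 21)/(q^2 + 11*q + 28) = (q + 3)/(q + 4)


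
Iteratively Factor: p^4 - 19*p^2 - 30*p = (p)*(p^3 - 19*p - 30) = p*(p - 5)*(p^2 + 5*p + 6) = p*(p - 5)*(p + 2)*(p + 3)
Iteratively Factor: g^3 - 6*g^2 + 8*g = (g - 2)*(g^2 - 4*g) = (g - 4)*(g - 2)*(g)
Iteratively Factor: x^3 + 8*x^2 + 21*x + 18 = (x + 3)*(x^2 + 5*x + 6) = (x + 3)^2*(x + 2)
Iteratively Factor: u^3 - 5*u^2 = (u)*(u^2 - 5*u) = u*(u - 5)*(u)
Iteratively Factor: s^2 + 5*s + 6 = (s + 2)*(s + 3)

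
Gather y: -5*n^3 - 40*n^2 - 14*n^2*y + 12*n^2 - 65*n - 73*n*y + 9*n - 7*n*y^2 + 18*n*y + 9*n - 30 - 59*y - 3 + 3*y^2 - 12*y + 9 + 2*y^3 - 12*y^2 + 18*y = -5*n^3 - 28*n^2 - 47*n + 2*y^3 + y^2*(-7*n - 9) + y*(-14*n^2 - 55*n - 53) - 24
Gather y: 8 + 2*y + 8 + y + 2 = 3*y + 18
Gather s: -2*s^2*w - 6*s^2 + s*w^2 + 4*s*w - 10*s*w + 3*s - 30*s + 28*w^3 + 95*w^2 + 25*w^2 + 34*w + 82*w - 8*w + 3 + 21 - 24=s^2*(-2*w - 6) + s*(w^2 - 6*w - 27) + 28*w^3 + 120*w^2 + 108*w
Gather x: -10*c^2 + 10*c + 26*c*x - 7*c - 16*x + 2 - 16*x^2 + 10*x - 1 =-10*c^2 + 3*c - 16*x^2 + x*(26*c - 6) + 1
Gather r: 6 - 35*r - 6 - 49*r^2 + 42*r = -49*r^2 + 7*r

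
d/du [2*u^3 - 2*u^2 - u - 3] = 6*u^2 - 4*u - 1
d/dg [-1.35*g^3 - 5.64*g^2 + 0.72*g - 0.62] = -4.05*g^2 - 11.28*g + 0.72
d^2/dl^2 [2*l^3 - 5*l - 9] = 12*l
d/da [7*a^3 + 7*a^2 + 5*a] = 21*a^2 + 14*a + 5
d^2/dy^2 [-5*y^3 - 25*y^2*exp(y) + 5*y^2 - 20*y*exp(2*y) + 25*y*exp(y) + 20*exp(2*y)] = -25*y^2*exp(y) - 80*y*exp(2*y) - 75*y*exp(y) - 30*y + 10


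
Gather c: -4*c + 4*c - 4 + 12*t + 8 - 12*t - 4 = 0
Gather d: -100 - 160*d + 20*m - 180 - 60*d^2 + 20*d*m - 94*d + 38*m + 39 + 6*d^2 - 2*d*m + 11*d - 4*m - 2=-54*d^2 + d*(18*m - 243) + 54*m - 243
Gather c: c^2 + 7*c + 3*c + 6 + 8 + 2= c^2 + 10*c + 16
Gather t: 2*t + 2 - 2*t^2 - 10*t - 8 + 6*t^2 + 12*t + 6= 4*t^2 + 4*t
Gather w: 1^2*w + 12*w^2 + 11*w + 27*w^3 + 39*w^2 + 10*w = 27*w^3 + 51*w^2 + 22*w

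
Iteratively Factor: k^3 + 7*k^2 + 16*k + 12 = (k + 2)*(k^2 + 5*k + 6) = (k + 2)*(k + 3)*(k + 2)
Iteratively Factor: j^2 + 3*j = (j)*(j + 3)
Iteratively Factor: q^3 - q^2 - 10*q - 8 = (q - 4)*(q^2 + 3*q + 2) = (q - 4)*(q + 2)*(q + 1)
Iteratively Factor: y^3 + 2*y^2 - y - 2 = (y + 1)*(y^2 + y - 2) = (y - 1)*(y + 1)*(y + 2)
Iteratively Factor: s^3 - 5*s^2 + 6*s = (s - 3)*(s^2 - 2*s) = s*(s - 3)*(s - 2)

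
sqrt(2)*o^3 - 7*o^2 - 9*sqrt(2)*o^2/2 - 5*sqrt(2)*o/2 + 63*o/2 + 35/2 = (o - 5)*(o - 7*sqrt(2)/2)*(sqrt(2)*o + sqrt(2)/2)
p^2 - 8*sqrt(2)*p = p*(p - 8*sqrt(2))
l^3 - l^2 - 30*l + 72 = (l - 4)*(l - 3)*(l + 6)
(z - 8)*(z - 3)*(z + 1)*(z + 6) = z^4 - 4*z^3 - 47*z^2 + 102*z + 144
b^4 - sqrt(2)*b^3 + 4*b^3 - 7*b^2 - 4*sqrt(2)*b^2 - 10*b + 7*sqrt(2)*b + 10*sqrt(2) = (b - 2)*(b + 1)*(b + 5)*(b - sqrt(2))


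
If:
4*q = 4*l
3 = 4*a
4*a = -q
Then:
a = 3/4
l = -3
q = -3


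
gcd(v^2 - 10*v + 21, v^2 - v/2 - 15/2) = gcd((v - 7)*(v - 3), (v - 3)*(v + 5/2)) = v - 3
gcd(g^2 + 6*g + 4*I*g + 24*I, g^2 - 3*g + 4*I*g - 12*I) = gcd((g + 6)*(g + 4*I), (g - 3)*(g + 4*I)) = g + 4*I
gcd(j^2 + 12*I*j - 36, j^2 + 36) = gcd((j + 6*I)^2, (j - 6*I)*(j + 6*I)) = j + 6*I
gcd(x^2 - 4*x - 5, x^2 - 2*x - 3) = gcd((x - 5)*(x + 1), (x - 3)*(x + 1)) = x + 1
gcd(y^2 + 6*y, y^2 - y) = y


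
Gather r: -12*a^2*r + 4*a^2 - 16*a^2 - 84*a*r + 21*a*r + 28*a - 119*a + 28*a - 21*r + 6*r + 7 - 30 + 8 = -12*a^2 - 63*a + r*(-12*a^2 - 63*a - 15) - 15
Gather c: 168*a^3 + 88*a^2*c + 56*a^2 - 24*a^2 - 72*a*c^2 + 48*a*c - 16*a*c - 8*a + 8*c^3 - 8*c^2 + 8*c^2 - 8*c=168*a^3 + 32*a^2 - 72*a*c^2 - 8*a + 8*c^3 + c*(88*a^2 + 32*a - 8)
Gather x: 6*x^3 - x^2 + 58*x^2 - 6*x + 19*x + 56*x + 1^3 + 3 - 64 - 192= 6*x^3 + 57*x^2 + 69*x - 252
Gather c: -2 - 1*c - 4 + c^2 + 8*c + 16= c^2 + 7*c + 10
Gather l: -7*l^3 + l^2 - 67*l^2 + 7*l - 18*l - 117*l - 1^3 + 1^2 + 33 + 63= -7*l^3 - 66*l^2 - 128*l + 96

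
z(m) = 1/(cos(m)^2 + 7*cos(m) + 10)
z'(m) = (2*sin(m)*cos(m) + 7*sin(m))/(cos(m)^2 + 7*cos(m) + 10)^2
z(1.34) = 0.09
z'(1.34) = 0.05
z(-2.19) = 0.16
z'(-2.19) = -0.12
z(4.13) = 0.15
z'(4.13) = -0.12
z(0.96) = 0.07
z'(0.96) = 0.03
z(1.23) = 0.08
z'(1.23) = 0.05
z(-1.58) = 0.10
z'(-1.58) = -0.07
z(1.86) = 0.12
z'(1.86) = 0.09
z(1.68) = 0.11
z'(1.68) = 0.08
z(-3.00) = 0.25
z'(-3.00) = -0.04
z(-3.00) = 0.25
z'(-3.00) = -0.04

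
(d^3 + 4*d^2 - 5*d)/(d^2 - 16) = d*(d^2 + 4*d - 5)/(d^2 - 16)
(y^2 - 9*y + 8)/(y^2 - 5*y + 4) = (y - 8)/(y - 4)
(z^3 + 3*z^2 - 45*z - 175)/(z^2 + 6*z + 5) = (z^2 - 2*z - 35)/(z + 1)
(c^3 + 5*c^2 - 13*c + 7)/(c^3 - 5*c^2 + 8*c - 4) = (c^2 + 6*c - 7)/(c^2 - 4*c + 4)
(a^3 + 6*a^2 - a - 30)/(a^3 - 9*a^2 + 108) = (a^2 + 3*a - 10)/(a^2 - 12*a + 36)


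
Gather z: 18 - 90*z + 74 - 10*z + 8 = 100 - 100*z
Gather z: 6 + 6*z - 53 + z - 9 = 7*z - 56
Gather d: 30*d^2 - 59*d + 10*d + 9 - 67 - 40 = 30*d^2 - 49*d - 98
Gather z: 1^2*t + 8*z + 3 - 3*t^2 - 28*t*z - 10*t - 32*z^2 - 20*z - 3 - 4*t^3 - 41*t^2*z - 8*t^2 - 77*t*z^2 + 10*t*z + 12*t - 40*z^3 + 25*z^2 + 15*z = -4*t^3 - 11*t^2 + 3*t - 40*z^3 + z^2*(-77*t - 7) + z*(-41*t^2 - 18*t + 3)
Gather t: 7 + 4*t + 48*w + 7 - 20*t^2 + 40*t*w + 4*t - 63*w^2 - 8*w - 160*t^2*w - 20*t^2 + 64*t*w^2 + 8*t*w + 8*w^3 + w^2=t^2*(-160*w - 40) + t*(64*w^2 + 48*w + 8) + 8*w^3 - 62*w^2 + 40*w + 14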